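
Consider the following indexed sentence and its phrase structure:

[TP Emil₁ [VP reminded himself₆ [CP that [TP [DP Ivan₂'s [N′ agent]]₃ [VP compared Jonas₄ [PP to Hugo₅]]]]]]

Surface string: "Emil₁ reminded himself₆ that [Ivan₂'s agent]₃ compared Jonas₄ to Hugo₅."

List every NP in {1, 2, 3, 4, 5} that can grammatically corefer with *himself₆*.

{1}

*himself* is an anaphor, so Principle A applies: it must be bound in its binding domain.
Binding domain of *himself₆*: the matrix TP, whose subject is Emil₁.
*Emil₁* c-commands the anaphor within its binding domain → licit binder.
*Ivan₂* does not c-command the anaphor → cannot bind it.
*[Ivan₂'s agent]₃* does not c-command the anaphor → cannot bind it.
*Jonas₄* does not c-command the anaphor → cannot bind it.
*Hugo₅* does not c-command the anaphor → cannot bind it.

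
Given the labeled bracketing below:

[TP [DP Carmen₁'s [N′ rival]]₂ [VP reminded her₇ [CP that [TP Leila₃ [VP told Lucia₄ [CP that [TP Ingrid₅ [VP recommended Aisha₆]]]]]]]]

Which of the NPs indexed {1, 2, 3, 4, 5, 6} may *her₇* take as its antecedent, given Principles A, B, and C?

{1}

*her* is a pronoun, so Principle B applies: it must be free in its binding domain.
Binding domain of *her₇*: the matrix TP, whose subject is [Carmen₁'s rival]₂.
*Carmen₁* and the pronoun do not c-command one another → neither Principle B nor Principle C is at stake; coindexation permitted.
*[Carmen₁'s rival]₂* c-commands the pronoun within its binding domain → coindexation would violate Principle B.
*Leila₃*: the pronoun c-commands this R-expression → coindexation would violate Principle C on *Leila₃*.
*Lucia₄*: the pronoun c-commands this R-expression → coindexation would violate Principle C on *Lucia₄*.
*Ingrid₅*: the pronoun c-commands this R-expression → coindexation would violate Principle C on *Ingrid₅*.
*Aisha₆*: the pronoun c-commands this R-expression → coindexation would violate Principle C on *Aisha₆*.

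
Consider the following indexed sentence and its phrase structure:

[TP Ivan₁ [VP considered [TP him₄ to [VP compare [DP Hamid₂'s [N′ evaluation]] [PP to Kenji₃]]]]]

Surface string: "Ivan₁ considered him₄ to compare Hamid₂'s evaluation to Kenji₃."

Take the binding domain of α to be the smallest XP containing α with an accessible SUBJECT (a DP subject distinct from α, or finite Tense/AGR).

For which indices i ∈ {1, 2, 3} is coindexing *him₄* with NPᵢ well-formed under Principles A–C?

none

*him* is a pronoun, so Principle B applies: it must be free in its binding domain.
Binding domain of *him₄*: the matrix TP, whose subject is Ivan₁.
*Ivan₁* c-commands the pronoun within its binding domain → coindexation would violate Principle B.
*Hamid₂*: the pronoun c-commands this R-expression → coindexation would violate Principle C on *Hamid₂*.
*Kenji₃*: the pronoun c-commands this R-expression → coindexation would violate Principle C on *Kenji₃*.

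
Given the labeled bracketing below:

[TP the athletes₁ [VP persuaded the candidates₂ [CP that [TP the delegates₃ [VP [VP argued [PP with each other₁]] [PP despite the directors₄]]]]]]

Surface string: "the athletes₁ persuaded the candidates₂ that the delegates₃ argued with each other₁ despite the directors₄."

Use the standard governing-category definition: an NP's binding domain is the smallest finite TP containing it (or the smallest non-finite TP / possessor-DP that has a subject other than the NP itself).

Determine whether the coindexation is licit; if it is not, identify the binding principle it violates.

Principle A

The two coindexed NPs are *the athletes₁* and *each other₁*.
*each other₁* is an anaphor. Principle A requires it to be bound within its binding domain — the embedded TP, whose subject is the delegates₃.
Within that domain it is c-commanded by *the delegates₃*, which does not share its index.
*the athletes₁* does c-command the anaphor, but from outside its binding domain.
The anaphor is unbound in its domain → Principle A violation.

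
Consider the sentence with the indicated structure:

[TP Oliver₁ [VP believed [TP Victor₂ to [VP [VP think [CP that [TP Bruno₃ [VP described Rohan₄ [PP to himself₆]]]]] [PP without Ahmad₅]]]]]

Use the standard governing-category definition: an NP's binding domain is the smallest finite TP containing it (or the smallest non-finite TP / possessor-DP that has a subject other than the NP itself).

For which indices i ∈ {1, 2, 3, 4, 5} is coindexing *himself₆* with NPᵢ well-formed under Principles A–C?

*himself* is an anaphor, so Principle A applies: it must be bound in its binding domain.
Binding domain of *himself₆*: the embedded TP, whose subject is Bruno₃.
*Oliver₁* c-commands the anaphor but is outside its binding domain → cannot satisfy Principle A.
*Victor₂* c-commands the anaphor but is outside its binding domain → cannot satisfy Principle A.
*Bruno₃* c-commands the anaphor within its binding domain → licit binder.
*Rohan₄* c-commands the anaphor within its binding domain → licit binder.
*Ahmad₅* does not c-command the anaphor → cannot bind it.

{3, 4}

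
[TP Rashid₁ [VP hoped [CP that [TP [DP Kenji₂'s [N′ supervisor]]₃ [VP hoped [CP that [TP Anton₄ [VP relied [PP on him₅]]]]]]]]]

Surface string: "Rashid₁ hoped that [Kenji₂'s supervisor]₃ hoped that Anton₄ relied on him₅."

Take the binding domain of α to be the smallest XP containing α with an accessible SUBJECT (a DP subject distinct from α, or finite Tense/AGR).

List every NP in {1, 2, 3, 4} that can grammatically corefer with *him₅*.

*him* is a pronoun, so Principle B applies: it must be free in its binding domain.
Binding domain of *him₅*: the embedded TP, whose subject is Anton₄.
*Rashid₁* c-commands the pronoun but from outside its binding domain, and is not c-commanded by it → coindexation permitted.
*Kenji₂* and the pronoun do not c-command one another → neither Principle B nor Principle C is at stake; coindexation permitted.
*[Kenji₂'s supervisor]₃* c-commands the pronoun but from outside its binding domain, and is not c-commanded by it → coindexation permitted.
*Anton₄* c-commands the pronoun within its binding domain → coindexation would violate Principle B.

{1, 2, 3}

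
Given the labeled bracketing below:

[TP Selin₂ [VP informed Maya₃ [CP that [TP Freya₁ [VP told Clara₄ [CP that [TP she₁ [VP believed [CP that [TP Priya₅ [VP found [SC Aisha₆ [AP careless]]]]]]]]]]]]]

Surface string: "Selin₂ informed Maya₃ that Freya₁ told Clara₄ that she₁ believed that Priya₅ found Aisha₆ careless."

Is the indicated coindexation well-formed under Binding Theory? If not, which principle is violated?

grammatical

The two coindexed NPs are *Freya₁* and *she₁*.
*she₁* is a pronoun; nothing c-commands it within its binding domain (the embedded TP.), so Principle B holds trivially.
*Freya₁* is an R-expression; *she₁* does not c-command it, and no other NP shares its index, so Principle C is satisfied.
All principles are respected.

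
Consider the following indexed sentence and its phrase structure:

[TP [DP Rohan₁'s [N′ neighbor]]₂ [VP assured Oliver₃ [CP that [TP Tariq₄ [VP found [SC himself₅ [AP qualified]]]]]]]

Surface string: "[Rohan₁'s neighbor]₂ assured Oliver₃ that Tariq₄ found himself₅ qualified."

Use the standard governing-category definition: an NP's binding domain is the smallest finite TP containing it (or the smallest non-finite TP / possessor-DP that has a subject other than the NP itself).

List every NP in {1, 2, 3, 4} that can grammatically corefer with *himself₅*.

{4}

*himself* is an anaphor, so Principle A applies: it must be bound in its binding domain.
Binding domain of *himself₅*: the embedded TP, whose subject is Tariq₄.
*Rohan₁* does not c-command the anaphor → cannot bind it.
*[Rohan₁'s neighbor]₂* c-commands the anaphor but is outside its binding domain → cannot satisfy Principle A.
*Oliver₃* c-commands the anaphor but is outside its binding domain → cannot satisfy Principle A.
*Tariq₄* c-commands the anaphor within its binding domain → licit binder.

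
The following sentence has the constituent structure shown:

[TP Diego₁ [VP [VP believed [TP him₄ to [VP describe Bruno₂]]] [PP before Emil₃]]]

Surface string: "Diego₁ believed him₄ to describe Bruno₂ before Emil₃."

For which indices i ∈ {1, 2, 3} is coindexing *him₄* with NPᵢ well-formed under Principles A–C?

*him* is a pronoun, so Principle B applies: it must be free in its binding domain.
Binding domain of *him₄*: the matrix TP, whose subject is Diego₁.
*Diego₁* c-commands the pronoun within its binding domain → coindexation would violate Principle B.
*Bruno₂*: the pronoun c-commands this R-expression → coindexation would violate Principle C on *Bruno₂*.
*Emil₃* and the pronoun do not c-command one another → neither Principle B nor Principle C is at stake; coindexation permitted.

{3}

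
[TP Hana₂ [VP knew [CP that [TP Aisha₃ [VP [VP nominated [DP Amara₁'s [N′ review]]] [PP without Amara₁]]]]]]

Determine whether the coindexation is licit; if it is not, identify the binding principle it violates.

grammatical

The two coindexed NPs are *Amara₁* and *Amara₁*.
*Amara₁* is an R-expression; no coindexed NP c-commands it, so Principle C holds.
*Amara₁* is an R-expression; *Amara₁* does not c-command it, and no other NP shares its index, so Principle C is satisfied.
All principles are respected.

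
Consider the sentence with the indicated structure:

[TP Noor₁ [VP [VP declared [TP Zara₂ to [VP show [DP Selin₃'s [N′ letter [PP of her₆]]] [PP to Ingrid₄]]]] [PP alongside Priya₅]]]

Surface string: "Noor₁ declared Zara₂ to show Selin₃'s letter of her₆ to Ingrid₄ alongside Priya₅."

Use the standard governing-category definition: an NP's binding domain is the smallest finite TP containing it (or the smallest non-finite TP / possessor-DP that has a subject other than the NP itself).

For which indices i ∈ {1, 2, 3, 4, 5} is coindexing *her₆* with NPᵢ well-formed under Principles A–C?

*her* is a pronoun, so Principle B applies: it must be free in its binding domain.
Binding domain of *her₆*: the possessed DP, whose subject is Selin₃.
*Noor₁* c-commands the pronoun but from outside its binding domain, and is not c-commanded by it → coindexation permitted.
*Zara₂* c-commands the pronoun but from outside its binding domain, and is not c-commanded by it → coindexation permitted.
*Selin₃* c-commands the pronoun within its binding domain → coindexation would violate Principle B.
*Ingrid₄* and the pronoun do not c-command one another → neither Principle B nor Principle C is at stake; coindexation permitted.
*Priya₅* and the pronoun do not c-command one another → neither Principle B nor Principle C is at stake; coindexation permitted.

{1, 2, 4, 5}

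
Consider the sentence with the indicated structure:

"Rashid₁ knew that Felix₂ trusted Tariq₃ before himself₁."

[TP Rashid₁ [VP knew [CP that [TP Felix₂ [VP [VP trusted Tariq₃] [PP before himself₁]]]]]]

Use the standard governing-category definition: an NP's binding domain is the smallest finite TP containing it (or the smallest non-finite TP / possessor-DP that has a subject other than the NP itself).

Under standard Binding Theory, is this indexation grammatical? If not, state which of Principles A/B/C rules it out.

Principle A

The two coindexed NPs are *Rashid₁* and *himself₁*.
*himself₁* is an anaphor. Principle A requires it to be bound within its binding domain — the embedded TP, whose subject is Felix₂.
Within that domain it is c-commanded by *Felix₂*, which does not share its index.
*Rashid₁* does c-command the anaphor, but from outside its binding domain.
The anaphor is unbound in its domain → Principle A violation.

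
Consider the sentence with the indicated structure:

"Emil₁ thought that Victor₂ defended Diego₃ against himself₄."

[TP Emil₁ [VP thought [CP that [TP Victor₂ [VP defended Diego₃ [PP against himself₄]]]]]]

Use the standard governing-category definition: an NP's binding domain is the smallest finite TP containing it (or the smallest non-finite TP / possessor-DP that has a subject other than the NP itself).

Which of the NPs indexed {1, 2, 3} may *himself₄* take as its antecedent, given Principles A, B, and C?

*himself* is an anaphor, so Principle A applies: it must be bound in its binding domain.
Binding domain of *himself₄*: the embedded TP, whose subject is Victor₂.
*Emil₁* c-commands the anaphor but is outside its binding domain → cannot satisfy Principle A.
*Victor₂* c-commands the anaphor within its binding domain → licit binder.
*Diego₃* c-commands the anaphor within its binding domain → licit binder.

{2, 3}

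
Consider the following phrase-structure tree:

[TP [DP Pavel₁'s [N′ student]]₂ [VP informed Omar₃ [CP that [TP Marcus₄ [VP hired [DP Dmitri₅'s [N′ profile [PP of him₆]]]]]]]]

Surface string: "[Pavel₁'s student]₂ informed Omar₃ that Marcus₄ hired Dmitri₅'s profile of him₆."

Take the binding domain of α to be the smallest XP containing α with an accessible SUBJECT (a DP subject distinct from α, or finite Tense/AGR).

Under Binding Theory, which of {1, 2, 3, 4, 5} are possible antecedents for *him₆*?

*him* is a pronoun, so Principle B applies: it must be free in its binding domain.
Binding domain of *him₆*: the possessed DP, whose subject is Dmitri₅.
*Pavel₁* and the pronoun do not c-command one another → neither Principle B nor Principle C is at stake; coindexation permitted.
*[Pavel₁'s student]₂* c-commands the pronoun but from outside its binding domain, and is not c-commanded by it → coindexation permitted.
*Omar₃* c-commands the pronoun but from outside its binding domain, and is not c-commanded by it → coindexation permitted.
*Marcus₄* c-commands the pronoun but from outside its binding domain, and is not c-commanded by it → coindexation permitted.
*Dmitri₅* c-commands the pronoun within its binding domain → coindexation would violate Principle B.

{1, 2, 3, 4}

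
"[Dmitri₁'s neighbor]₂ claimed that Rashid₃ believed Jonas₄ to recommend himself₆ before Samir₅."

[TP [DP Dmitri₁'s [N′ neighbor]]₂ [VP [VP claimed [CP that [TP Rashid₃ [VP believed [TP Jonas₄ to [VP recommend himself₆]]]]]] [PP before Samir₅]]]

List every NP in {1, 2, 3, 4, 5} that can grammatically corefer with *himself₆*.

{4}

*himself* is an anaphor, so Principle A applies: it must be bound in its binding domain.
Binding domain of *himself₆*: the embedded TP, whose subject is Jonas₄.
*Dmitri₁* does not c-command the anaphor → cannot bind it.
*[Dmitri₁'s neighbor]₂* c-commands the anaphor but is outside its binding domain → cannot satisfy Principle A.
*Rashid₃* c-commands the anaphor but is outside its binding domain → cannot satisfy Principle A.
*Jonas₄* c-commands the anaphor within its binding domain → licit binder.
*Samir₅* does not c-command the anaphor → cannot bind it.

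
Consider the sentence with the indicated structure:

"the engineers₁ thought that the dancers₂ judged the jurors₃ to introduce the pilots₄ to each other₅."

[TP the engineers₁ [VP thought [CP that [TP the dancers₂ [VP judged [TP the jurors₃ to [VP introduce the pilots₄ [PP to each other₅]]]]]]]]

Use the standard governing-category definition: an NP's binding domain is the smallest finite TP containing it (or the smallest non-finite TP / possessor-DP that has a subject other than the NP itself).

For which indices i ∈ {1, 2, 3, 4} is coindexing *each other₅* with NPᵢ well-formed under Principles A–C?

{3, 4}

*each other* is an anaphor, so Principle A applies: it must be bound in its binding domain.
Binding domain of *each other₅*: the embedded TP, whose subject is the jurors₃.
*the engineers₁* c-commands the anaphor but is outside its binding domain → cannot satisfy Principle A.
*the dancers₂* c-commands the anaphor but is outside its binding domain → cannot satisfy Principle A.
*the jurors₃* c-commands the anaphor within its binding domain → licit binder.
*the pilots₄* c-commands the anaphor within its binding domain → licit binder.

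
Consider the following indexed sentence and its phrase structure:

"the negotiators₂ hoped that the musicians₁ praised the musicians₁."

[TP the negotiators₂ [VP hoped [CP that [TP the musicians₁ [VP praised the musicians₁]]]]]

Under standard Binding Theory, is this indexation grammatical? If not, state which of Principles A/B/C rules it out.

The two coindexed NPs are *the musicians₁* (the higher occurrence) and *the musicians₁* (the lower occurrence).
*the musicians₁* (the lower occurrence) is an R-expression. Principle C requires it to be free everywhere.
*the musicians₁* (the higher occurrence) c-commands it and carries the same index.
The R-expression is bound → Principle C violation.

Principle C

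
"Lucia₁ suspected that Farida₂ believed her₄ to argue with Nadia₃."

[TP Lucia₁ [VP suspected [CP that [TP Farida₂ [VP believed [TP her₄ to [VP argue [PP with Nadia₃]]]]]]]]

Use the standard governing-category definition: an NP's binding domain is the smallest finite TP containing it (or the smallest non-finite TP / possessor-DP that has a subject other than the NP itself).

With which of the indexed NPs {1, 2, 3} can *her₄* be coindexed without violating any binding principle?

*her* is a pronoun, so Principle B applies: it must be free in its binding domain.
Binding domain of *her₄*: the embedded TP, whose subject is Farida₂.
*Lucia₁* c-commands the pronoun but from outside its binding domain, and is not c-commanded by it → coindexation permitted.
*Farida₂* c-commands the pronoun within its binding domain → coindexation would violate Principle B.
*Nadia₃*: the pronoun c-commands this R-expression → coindexation would violate Principle C on *Nadia₃*.

{1}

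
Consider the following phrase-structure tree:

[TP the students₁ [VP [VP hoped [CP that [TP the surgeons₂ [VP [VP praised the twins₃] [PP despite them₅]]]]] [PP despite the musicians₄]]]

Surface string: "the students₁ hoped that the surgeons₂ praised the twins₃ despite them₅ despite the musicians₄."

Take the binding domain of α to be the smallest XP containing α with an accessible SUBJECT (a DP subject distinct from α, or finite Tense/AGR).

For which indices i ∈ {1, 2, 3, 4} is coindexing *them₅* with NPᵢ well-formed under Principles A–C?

*them* is a pronoun, so Principle B applies: it must be free in its binding domain.
Binding domain of *them₅*: the embedded TP, whose subject is the surgeons₂.
*the students₁* c-commands the pronoun but from outside its binding domain, and is not c-commanded by it → coindexation permitted.
*the surgeons₂* c-commands the pronoun within its binding domain → coindexation would violate Principle B.
*the twins₃* and the pronoun do not c-command one another → neither Principle B nor Principle C is at stake; coindexation permitted.
*the musicians₄* and the pronoun do not c-command one another → neither Principle B nor Principle C is at stake; coindexation permitted.

{1, 3, 4}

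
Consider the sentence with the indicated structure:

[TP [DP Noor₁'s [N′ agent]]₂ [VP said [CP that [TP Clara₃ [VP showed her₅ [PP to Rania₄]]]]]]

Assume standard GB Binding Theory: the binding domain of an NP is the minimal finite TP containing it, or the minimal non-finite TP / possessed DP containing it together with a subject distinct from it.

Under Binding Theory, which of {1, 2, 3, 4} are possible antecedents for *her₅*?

*her* is a pronoun, so Principle B applies: it must be free in its binding domain.
Binding domain of *her₅*: the embedded TP, whose subject is Clara₃.
*Noor₁* and the pronoun do not c-command one another → neither Principle B nor Principle C is at stake; coindexation permitted.
*[Noor₁'s agent]₂* c-commands the pronoun but from outside its binding domain, and is not c-commanded by it → coindexation permitted.
*Clara₃* c-commands the pronoun within its binding domain → coindexation would violate Principle B.
*Rania₄*: the pronoun c-commands this R-expression → coindexation would violate Principle C on *Rania₄*.

{1, 2}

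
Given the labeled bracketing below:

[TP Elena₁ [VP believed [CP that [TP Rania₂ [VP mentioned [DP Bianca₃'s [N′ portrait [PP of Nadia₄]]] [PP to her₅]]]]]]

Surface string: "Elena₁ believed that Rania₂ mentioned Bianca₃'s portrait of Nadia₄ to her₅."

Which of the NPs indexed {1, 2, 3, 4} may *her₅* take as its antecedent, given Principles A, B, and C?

{1, 3, 4}

*her* is a pronoun, so Principle B applies: it must be free in its binding domain.
Binding domain of *her₅*: the embedded TP, whose subject is Rania₂.
*Elena₁* c-commands the pronoun but from outside its binding domain, and is not c-commanded by it → coindexation permitted.
*Rania₂* c-commands the pronoun within its binding domain → coindexation would violate Principle B.
*Bianca₃* and the pronoun do not c-command one another → neither Principle B nor Principle C is at stake; coindexation permitted.
*Nadia₄* and the pronoun do not c-command one another → neither Principle B nor Principle C is at stake; coindexation permitted.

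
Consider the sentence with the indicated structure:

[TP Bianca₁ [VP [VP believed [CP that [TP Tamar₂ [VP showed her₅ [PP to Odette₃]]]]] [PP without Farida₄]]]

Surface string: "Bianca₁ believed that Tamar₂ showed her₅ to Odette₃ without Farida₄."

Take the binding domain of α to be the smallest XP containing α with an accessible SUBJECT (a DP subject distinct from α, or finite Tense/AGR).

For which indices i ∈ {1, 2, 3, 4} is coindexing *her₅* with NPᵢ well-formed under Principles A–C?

{1, 4}

*her* is a pronoun, so Principle B applies: it must be free in its binding domain.
Binding domain of *her₅*: the embedded TP, whose subject is Tamar₂.
*Bianca₁* c-commands the pronoun but from outside its binding domain, and is not c-commanded by it → coindexation permitted.
*Tamar₂* c-commands the pronoun within its binding domain → coindexation would violate Principle B.
*Odette₃*: the pronoun c-commands this R-expression → coindexation would violate Principle C on *Odette₃*.
*Farida₄* and the pronoun do not c-command one another → neither Principle B nor Principle C is at stake; coindexation permitted.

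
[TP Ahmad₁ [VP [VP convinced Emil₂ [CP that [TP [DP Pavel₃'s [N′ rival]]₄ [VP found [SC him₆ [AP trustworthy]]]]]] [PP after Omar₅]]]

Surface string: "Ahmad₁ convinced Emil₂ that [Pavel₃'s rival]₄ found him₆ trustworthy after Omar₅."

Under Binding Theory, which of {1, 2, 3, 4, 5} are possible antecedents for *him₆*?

*him* is a pronoun, so Principle B applies: it must be free in its binding domain.
Binding domain of *him₆*: the embedded TP, whose subject is [Pavel₃'s rival]₄.
*Ahmad₁* c-commands the pronoun but from outside its binding domain, and is not c-commanded by it → coindexation permitted.
*Emil₂* c-commands the pronoun but from outside its binding domain, and is not c-commanded by it → coindexation permitted.
*Pavel₃* and the pronoun do not c-command one another → neither Principle B nor Principle C is at stake; coindexation permitted.
*[Pavel₃'s rival]₄* c-commands the pronoun within its binding domain → coindexation would violate Principle B.
*Omar₅* and the pronoun do not c-command one another → neither Principle B nor Principle C is at stake; coindexation permitted.

{1, 2, 3, 5}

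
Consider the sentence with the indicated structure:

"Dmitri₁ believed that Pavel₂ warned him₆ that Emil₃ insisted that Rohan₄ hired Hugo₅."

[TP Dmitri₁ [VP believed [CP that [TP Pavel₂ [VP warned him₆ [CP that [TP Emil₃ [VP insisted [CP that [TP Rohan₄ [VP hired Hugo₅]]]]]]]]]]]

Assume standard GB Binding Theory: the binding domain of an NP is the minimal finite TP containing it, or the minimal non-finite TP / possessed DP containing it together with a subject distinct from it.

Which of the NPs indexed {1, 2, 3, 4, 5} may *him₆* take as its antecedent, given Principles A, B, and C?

{1}

*him* is a pronoun, so Principle B applies: it must be free in its binding domain.
Binding domain of *him₆*: the embedded TP, whose subject is Pavel₂.
*Dmitri₁* c-commands the pronoun but from outside its binding domain, and is not c-commanded by it → coindexation permitted.
*Pavel₂* c-commands the pronoun within its binding domain → coindexation would violate Principle B.
*Emil₃*: the pronoun c-commands this R-expression → coindexation would violate Principle C on *Emil₃*.
*Rohan₄*: the pronoun c-commands this R-expression → coindexation would violate Principle C on *Rohan₄*.
*Hugo₅*: the pronoun c-commands this R-expression → coindexation would violate Principle C on *Hugo₅*.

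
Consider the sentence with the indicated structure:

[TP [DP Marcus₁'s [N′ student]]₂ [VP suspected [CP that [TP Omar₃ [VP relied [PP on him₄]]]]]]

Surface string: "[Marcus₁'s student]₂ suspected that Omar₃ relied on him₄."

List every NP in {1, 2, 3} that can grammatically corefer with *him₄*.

*him* is a pronoun, so Principle B applies: it must be free in its binding domain.
Binding domain of *him₄*: the embedded TP, whose subject is Omar₃.
*Marcus₁* and the pronoun do not c-command one another → neither Principle B nor Principle C is at stake; coindexation permitted.
*[Marcus₁'s student]₂* c-commands the pronoun but from outside its binding domain, and is not c-commanded by it → coindexation permitted.
*Omar₃* c-commands the pronoun within its binding domain → coindexation would violate Principle B.

{1, 2}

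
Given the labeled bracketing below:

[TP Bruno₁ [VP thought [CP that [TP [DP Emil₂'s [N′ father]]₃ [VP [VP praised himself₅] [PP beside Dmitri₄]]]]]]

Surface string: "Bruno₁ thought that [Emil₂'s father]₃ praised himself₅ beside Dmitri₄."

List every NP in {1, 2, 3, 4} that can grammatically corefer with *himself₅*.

{3}

*himself* is an anaphor, so Principle A applies: it must be bound in its binding domain.
Binding domain of *himself₅*: the embedded TP, whose subject is [Emil₂'s father]₃.
*Bruno₁* c-commands the anaphor but is outside its binding domain → cannot satisfy Principle A.
*Emil₂* does not c-command the anaphor → cannot bind it.
*[Emil₂'s father]₃* c-commands the anaphor within its binding domain → licit binder.
*Dmitri₄* does not c-command the anaphor → cannot bind it.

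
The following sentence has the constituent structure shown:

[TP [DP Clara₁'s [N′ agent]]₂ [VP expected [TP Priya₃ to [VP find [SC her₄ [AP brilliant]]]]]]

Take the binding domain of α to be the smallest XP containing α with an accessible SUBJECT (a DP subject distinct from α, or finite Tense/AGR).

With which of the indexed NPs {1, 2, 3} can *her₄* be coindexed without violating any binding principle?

{1, 2}

*her* is a pronoun, so Principle B applies: it must be free in its binding domain.
Binding domain of *her₄*: the embedded TP, whose subject is Priya₃.
*Clara₁* and the pronoun do not c-command one another → neither Principle B nor Principle C is at stake; coindexation permitted.
*[Clara₁'s agent]₂* c-commands the pronoun but from outside its binding domain, and is not c-commanded by it → coindexation permitted.
*Priya₃* c-commands the pronoun within its binding domain → coindexation would violate Principle B.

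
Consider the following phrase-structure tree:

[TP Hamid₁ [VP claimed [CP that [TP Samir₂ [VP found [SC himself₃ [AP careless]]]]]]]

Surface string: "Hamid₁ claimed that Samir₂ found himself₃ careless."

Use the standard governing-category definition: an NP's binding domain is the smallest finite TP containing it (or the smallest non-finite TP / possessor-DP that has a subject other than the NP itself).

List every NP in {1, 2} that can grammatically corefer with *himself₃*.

{2}

*himself* is an anaphor, so Principle A applies: it must be bound in its binding domain.
Binding domain of *himself₃*: the embedded TP, whose subject is Samir₂.
*Hamid₁* c-commands the anaphor but is outside its binding domain → cannot satisfy Principle A.
*Samir₂* c-commands the anaphor within its binding domain → licit binder.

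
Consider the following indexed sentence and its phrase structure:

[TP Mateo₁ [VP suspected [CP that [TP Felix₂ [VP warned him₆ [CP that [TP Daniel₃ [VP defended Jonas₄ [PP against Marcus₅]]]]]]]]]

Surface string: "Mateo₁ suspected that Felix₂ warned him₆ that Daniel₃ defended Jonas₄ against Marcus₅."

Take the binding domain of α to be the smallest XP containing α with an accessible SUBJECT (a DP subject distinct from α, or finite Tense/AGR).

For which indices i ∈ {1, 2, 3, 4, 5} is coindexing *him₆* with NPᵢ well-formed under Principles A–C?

{1}

*him* is a pronoun, so Principle B applies: it must be free in its binding domain.
Binding domain of *him₆*: the embedded TP, whose subject is Felix₂.
*Mateo₁* c-commands the pronoun but from outside its binding domain, and is not c-commanded by it → coindexation permitted.
*Felix₂* c-commands the pronoun within its binding domain → coindexation would violate Principle B.
*Daniel₃*: the pronoun c-commands this R-expression → coindexation would violate Principle C on *Daniel₃*.
*Jonas₄*: the pronoun c-commands this R-expression → coindexation would violate Principle C on *Jonas₄*.
*Marcus₅*: the pronoun c-commands this R-expression → coindexation would violate Principle C on *Marcus₅*.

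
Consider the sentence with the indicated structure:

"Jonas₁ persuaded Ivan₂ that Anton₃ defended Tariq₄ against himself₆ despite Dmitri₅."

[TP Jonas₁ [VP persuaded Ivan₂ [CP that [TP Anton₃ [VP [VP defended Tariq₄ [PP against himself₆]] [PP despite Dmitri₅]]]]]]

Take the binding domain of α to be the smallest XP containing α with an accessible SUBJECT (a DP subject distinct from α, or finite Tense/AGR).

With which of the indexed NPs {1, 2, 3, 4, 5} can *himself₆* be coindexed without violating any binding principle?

*himself* is an anaphor, so Principle A applies: it must be bound in its binding domain.
Binding domain of *himself₆*: the embedded TP, whose subject is Anton₃.
*Jonas₁* c-commands the anaphor but is outside its binding domain → cannot satisfy Principle A.
*Ivan₂* c-commands the anaphor but is outside its binding domain → cannot satisfy Principle A.
*Anton₃* c-commands the anaphor within its binding domain → licit binder.
*Tariq₄* c-commands the anaphor within its binding domain → licit binder.
*Dmitri₅* does not c-command the anaphor → cannot bind it.

{3, 4}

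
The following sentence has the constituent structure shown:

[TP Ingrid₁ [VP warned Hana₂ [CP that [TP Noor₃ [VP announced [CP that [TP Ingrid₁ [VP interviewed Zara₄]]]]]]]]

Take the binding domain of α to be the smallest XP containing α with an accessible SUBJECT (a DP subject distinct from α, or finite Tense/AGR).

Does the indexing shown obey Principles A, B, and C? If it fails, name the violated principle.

The two coindexed NPs are *Ingrid₁* (the lower occurrence) and *Ingrid₁* (the higher occurrence).
*Ingrid₁* (the lower occurrence) is an R-expression. Principle C requires it to be free everywhere.
*Ingrid₁* (the higher occurrence) c-commands it and carries the same index.
The R-expression is bound → Principle C violation.

Principle C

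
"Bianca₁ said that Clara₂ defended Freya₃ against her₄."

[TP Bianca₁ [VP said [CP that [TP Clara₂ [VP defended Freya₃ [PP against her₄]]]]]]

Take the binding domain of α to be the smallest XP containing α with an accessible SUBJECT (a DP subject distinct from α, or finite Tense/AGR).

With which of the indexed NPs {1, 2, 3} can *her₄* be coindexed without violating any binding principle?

{1}

*her* is a pronoun, so Principle B applies: it must be free in its binding domain.
Binding domain of *her₄*: the embedded TP, whose subject is Clara₂.
*Bianca₁* c-commands the pronoun but from outside its binding domain, and is not c-commanded by it → coindexation permitted.
*Clara₂* c-commands the pronoun within its binding domain → coindexation would violate Principle B.
*Freya₃* c-commands the pronoun within its binding domain → coindexation would violate Principle B.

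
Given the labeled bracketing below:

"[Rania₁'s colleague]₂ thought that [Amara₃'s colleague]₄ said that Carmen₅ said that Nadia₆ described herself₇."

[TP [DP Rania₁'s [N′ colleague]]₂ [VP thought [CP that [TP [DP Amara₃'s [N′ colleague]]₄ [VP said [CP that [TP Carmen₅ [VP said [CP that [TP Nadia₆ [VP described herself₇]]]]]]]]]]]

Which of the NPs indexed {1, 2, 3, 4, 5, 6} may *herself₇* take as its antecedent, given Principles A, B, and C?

{6}

*herself* is an anaphor, so Principle A applies: it must be bound in its binding domain.
Binding domain of *herself₇*: the embedded TP, whose subject is Nadia₆.
*Rania₁* does not c-command the anaphor → cannot bind it.
*[Rania₁'s colleague]₂* c-commands the anaphor but is outside its binding domain → cannot satisfy Principle A.
*Amara₃* does not c-command the anaphor → cannot bind it.
*[Amara₃'s colleague]₄* c-commands the anaphor but is outside its binding domain → cannot satisfy Principle A.
*Carmen₅* c-commands the anaphor but is outside its binding domain → cannot satisfy Principle A.
*Nadia₆* c-commands the anaphor within its binding domain → licit binder.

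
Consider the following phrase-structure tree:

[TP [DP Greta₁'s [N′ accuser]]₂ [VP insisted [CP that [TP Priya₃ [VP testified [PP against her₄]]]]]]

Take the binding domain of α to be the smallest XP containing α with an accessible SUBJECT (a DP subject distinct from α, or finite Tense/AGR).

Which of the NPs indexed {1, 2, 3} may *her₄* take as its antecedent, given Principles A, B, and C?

{1, 2}

*her* is a pronoun, so Principle B applies: it must be free in its binding domain.
Binding domain of *her₄*: the embedded TP, whose subject is Priya₃.
*Greta₁* and the pronoun do not c-command one another → neither Principle B nor Principle C is at stake; coindexation permitted.
*[Greta₁'s accuser]₂* c-commands the pronoun but from outside its binding domain, and is not c-commanded by it → coindexation permitted.
*Priya₃* c-commands the pronoun within its binding domain → coindexation would violate Principle B.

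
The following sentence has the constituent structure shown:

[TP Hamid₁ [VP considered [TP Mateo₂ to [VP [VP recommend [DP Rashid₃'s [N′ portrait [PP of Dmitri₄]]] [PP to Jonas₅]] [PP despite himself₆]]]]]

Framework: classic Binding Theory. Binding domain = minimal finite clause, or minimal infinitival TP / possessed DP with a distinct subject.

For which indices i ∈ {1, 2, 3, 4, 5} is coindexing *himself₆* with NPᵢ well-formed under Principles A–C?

*himself* is an anaphor, so Principle A applies: it must be bound in its binding domain.
Binding domain of *himself₆*: the embedded TP, whose subject is Mateo₂.
*Hamid₁* c-commands the anaphor but is outside its binding domain → cannot satisfy Principle A.
*Mateo₂* c-commands the anaphor within its binding domain → licit binder.
*Rashid₃* does not c-command the anaphor → cannot bind it.
*Dmitri₄* does not c-command the anaphor → cannot bind it.
*Jonas₅* does not c-command the anaphor → cannot bind it.

{2}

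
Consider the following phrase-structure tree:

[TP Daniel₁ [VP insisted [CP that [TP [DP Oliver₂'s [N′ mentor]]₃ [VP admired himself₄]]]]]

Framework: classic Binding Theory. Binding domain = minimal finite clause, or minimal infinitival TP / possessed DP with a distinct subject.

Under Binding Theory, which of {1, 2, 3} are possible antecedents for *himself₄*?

*himself* is an anaphor, so Principle A applies: it must be bound in its binding domain.
Binding domain of *himself₄*: the embedded TP, whose subject is [Oliver₂'s mentor]₃.
*Daniel₁* c-commands the anaphor but is outside its binding domain → cannot satisfy Principle A.
*Oliver₂* does not c-command the anaphor → cannot bind it.
*[Oliver₂'s mentor]₃* c-commands the anaphor within its binding domain → licit binder.

{3}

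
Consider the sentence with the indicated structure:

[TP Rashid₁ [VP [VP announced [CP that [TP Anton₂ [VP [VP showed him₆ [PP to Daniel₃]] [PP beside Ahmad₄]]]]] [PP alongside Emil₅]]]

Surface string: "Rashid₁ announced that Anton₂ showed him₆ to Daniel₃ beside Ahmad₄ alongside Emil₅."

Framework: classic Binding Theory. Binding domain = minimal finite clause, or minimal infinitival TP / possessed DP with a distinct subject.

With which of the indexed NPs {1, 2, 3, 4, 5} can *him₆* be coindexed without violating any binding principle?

*him* is a pronoun, so Principle B applies: it must be free in its binding domain.
Binding domain of *him₆*: the embedded TP, whose subject is Anton₂.
*Rashid₁* c-commands the pronoun but from outside its binding domain, and is not c-commanded by it → coindexation permitted.
*Anton₂* c-commands the pronoun within its binding domain → coindexation would violate Principle B.
*Daniel₃*: the pronoun c-commands this R-expression → coindexation would violate Principle C on *Daniel₃*.
*Ahmad₄* and the pronoun do not c-command one another → neither Principle B nor Principle C is at stake; coindexation permitted.
*Emil₅* and the pronoun do not c-command one another → neither Principle B nor Principle C is at stake; coindexation permitted.

{1, 4, 5}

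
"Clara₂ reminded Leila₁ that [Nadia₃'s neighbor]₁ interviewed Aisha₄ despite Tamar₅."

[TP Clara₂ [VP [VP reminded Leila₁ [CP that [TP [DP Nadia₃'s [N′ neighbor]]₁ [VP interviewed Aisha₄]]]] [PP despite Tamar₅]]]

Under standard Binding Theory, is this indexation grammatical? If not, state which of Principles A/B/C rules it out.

Principle C

The two coindexed NPs are *[Nadia₃'s neighbor]₁* and *Leila₁*.
*[Nadia₃'s neighbor]₁* is an R-expression. Principle C requires it to be free everywhere.
*Leila₁* c-commands it and carries the same index.
The R-expression is bound → Principle C violation.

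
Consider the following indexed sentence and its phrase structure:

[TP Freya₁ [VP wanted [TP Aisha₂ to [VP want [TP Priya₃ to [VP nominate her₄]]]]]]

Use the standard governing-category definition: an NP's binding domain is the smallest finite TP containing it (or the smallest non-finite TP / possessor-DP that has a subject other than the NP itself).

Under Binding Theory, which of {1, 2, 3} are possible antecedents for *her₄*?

*her* is a pronoun, so Principle B applies: it must be free in its binding domain.
Binding domain of *her₄*: the embedded TP, whose subject is Priya₃.
*Freya₁* c-commands the pronoun but from outside its binding domain, and is not c-commanded by it → coindexation permitted.
*Aisha₂* c-commands the pronoun but from outside its binding domain, and is not c-commanded by it → coindexation permitted.
*Priya₃* c-commands the pronoun within its binding domain → coindexation would violate Principle B.

{1, 2}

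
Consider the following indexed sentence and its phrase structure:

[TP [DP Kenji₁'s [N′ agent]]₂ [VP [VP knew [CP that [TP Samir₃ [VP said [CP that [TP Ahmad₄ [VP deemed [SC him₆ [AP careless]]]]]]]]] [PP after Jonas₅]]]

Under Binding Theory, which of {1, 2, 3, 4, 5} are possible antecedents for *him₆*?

*him* is a pronoun, so Principle B applies: it must be free in its binding domain.
Binding domain of *him₆*: the embedded TP, whose subject is Ahmad₄.
*Kenji₁* and the pronoun do not c-command one another → neither Principle B nor Principle C is at stake; coindexation permitted.
*[Kenji₁'s agent]₂* c-commands the pronoun but from outside its binding domain, and is not c-commanded by it → coindexation permitted.
*Samir₃* c-commands the pronoun but from outside its binding domain, and is not c-commanded by it → coindexation permitted.
*Ahmad₄* c-commands the pronoun within its binding domain → coindexation would violate Principle B.
*Jonas₅* and the pronoun do not c-command one another → neither Principle B nor Principle C is at stake; coindexation permitted.

{1, 2, 3, 5}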